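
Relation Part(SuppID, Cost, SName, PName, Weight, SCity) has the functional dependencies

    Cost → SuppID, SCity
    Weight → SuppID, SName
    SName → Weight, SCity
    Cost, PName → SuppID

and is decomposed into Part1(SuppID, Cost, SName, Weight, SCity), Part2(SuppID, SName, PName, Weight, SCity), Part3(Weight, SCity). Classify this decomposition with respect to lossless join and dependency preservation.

lossy but dependency-preserving

Lossless test (chase): Rows 1 and 3 agree on Weight; apply Weight→SuppID, SName and equate their SuppID, SName entries. No row becomes fully distinguished — the join is lossy.
Dependency preservation: Cost, PName → SuppID is not contained in any single fragment, but the restricted closure of its left-hand side across the fragments still reaches the right-hand side; the remaining FDs each lie inside some fragment. All dependencies are preserved.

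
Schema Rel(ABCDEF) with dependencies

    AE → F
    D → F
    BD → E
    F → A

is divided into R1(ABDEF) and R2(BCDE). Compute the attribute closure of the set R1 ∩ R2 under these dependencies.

ABDEF

R1 ∩ R2 = {BDE}.
D → F applies, adding F
F → A applies, adding A
Closure: {ABDEF}.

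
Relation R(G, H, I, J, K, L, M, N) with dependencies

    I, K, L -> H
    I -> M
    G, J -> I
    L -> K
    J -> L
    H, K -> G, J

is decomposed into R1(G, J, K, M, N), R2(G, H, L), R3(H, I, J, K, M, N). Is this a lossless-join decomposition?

Chase test. Columns are G, H, I, J, K, L, M, N; row i has aⱼ where attribute j ∈ Ri, else bᵢⱼ.
Initial tableau (one row per fragment):
  row 1: a1 b12 b13 a4 a5 b16 a7 a8
  row 2: a1 a2 b23 b24 b25 a6 b27 b28
  row 3: b31 a2 a3 a4 a5 b36 a7 a8
Rows 1 and 3 agree on J; apply J→L and equate their L entries.
No row becomes fully distinguished — the join is lossy.

No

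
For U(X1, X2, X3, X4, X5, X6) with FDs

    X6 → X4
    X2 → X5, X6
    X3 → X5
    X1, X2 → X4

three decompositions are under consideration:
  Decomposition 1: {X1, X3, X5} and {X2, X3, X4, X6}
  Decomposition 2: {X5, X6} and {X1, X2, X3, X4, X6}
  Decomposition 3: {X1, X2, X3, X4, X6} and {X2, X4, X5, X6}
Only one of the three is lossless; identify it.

Decomposition 3

Decomposition 1: common = {X3}, closure = {X3, X5} → lossy.
Decomposition 2: common = {X6}, closure = {X4, X6} → lossy.
Decomposition 3: common = {X2, X4, X6}, closure = {X2, X4, X5, X6} → lossless.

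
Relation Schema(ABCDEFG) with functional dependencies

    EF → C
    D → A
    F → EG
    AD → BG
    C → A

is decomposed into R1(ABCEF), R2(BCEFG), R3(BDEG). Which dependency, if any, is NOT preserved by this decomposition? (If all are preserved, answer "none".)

D → A

Check D → A: no single fragment contains all of {AD}, and the restricted closure of {D} across the fragments never reaches {A}.
EF → C is preserved.
F → EG is preserved.
AD → BG is preserved.
C → A is preserved.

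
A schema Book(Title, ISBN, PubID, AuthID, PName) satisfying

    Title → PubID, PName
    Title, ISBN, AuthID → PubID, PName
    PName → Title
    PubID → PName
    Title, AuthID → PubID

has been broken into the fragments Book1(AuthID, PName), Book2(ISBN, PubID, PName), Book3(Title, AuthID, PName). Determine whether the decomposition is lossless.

Chase test. Columns are Title, ISBN, PubID, AuthID, PName; row i has aⱼ where attribute j ∈ Booki, else bᵢⱼ.
Initial tableau (one row per fragment):
  row 1: b11 b12 b13 a4 a5
  row 2: b21 a2 a3 b24 a5
  row 3: a1 b32 b33 a4 a5
Rows 1 and 2 agree on PName; apply PName→Title and equate their Title entries.
Rows 1 and 3 agree on PName; apply PName→Title and equate their Title entries.
Rows 1 and 3 agree on Title, AuthID; apply Title, AuthID→PubID and equate their PubID entries.
Rows 1 and 2 agree on Title; apply Title→PubID, PName and equate their PubID, PName entries.
No row becomes fully distinguished — the join is lossy.

No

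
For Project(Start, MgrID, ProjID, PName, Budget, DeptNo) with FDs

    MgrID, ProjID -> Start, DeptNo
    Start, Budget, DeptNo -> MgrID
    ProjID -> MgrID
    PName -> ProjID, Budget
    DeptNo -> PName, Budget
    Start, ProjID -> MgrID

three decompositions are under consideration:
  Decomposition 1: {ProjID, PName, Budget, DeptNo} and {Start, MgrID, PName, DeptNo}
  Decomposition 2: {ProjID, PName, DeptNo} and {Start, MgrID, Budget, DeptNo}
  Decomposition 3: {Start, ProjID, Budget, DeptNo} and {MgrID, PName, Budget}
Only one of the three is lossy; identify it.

Decomposition 1: common = {PName, DeptNo}, closure = {Start, MgrID, ProjID, PName, Budget, DeptNo} → lossless.
Decomposition 2: common = {DeptNo}, closure = {Start, MgrID, ProjID, PName, Budget, DeptNo} → lossless.
Decomposition 3: common = {Budget}, closure = {Budget} → lossy.

Decomposition 3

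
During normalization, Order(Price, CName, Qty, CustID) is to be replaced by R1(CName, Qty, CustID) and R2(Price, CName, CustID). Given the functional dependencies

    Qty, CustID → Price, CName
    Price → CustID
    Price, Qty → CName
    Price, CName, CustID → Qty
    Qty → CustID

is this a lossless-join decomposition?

Common attributes: R1 ∩ R2 = {CName, CustID}.
No dependency enlarges {CName, CustID}, so (CName, CustID)⁺ = {CName, CustID}.
The closure contains neither all of R1 = {CName, Qty, CustID} nor all of R2 = {Price, CName, CustID}, so the common attributes are not a superkey of either fragment. The join is lossy.

No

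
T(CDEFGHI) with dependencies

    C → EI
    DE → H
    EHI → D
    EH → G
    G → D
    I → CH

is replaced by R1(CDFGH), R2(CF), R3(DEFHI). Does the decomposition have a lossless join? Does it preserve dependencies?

Lossless test (chase): Rows 1 and 2 agree on C; apply C→EI and equate their EI entries. Rows 1 and 2 agree on I; apply I→CH and equate their CH entries. Rows 1 and 2 agree on EHI; apply EHI→D and equate their D entries. Rows 1 and 2 agree on EH; apply EH→G and equate their G entries. No row becomes fully distinguished — the join is lossy.
Dependency preservation: the restricted closure of {C} across the fragments never reaches {EI}, so C → EI cannot be enforced without a join — not preserved.

lossy and not dependency-preserving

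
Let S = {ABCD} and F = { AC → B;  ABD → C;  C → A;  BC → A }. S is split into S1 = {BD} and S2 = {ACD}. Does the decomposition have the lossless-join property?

Common attributes: S1 ∩ S2 = {D}.
No dependency enlarges {D}, so (D)⁺ = {D}.
The closure contains neither all of S1 = {BD} nor all of S2 = {ACD}, so the common attributes are not a superkey of either fragment. The join is lossy.

No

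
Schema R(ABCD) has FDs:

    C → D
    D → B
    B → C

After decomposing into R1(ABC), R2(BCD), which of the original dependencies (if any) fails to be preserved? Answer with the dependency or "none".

C → D lies within R2.
D → B lies within R2.
B → C lies within R1.
Every dependency is enforceable on the fragments, so the decomposition is dependency-preserving.

none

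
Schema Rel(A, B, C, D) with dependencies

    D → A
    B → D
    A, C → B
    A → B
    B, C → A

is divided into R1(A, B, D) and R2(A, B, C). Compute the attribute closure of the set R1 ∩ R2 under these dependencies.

A, B, D

R1 ∩ R2 = {A, B}.
B → D applies, adding D
Closure: {A, B, D}.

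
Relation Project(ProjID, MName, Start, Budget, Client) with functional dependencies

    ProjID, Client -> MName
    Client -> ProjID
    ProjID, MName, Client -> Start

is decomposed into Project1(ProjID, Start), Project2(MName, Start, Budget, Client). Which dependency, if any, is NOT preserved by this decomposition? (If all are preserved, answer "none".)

Check Client → ProjID: no single fragment contains all of {ProjID, Client}, and the restricted closure of {Client} across the fragments never reaches {ProjID}.
ProjID, Client → MName is preserved.
ProjID, MName, Client → Start is preserved.

Client -> ProjID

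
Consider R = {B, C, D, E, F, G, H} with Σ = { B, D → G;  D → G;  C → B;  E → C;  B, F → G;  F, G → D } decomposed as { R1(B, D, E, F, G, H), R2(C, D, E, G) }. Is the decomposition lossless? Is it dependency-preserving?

Lossless test: (D, E, G)⁺ = {B, C, D, E, G}, which contains all of one fragment — lossless.
Dependency preservation: the restricted closure of {C} across the fragments never reaches {B}, so C → B cannot be enforced without a join — not preserved.

lossless but not dependency-preserving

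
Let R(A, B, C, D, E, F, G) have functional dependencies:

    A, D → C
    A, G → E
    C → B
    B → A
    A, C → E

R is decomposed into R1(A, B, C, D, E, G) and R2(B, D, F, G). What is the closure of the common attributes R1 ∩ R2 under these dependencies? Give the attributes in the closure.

R1 ∩ R2 = {B, D, G}.
B → A applies, adding A
A, D → C applies, adding C
A, G → E applies, adding E
Closure: {A, B, C, D, E, G}.

A, B, C, D, E, G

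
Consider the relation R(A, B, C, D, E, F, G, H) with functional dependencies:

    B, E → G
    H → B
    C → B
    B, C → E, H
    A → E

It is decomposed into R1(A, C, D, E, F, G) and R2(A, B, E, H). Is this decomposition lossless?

Common attributes: R1 ∩ R2 = {A, E}.
No dependency enlarges {A, E}, so (A, E)⁺ = {A, E}.
The closure contains neither all of R1 = {A, C, D, E, F, G} nor all of R2 = {A, B, E, H}, so the common attributes are not a superkey of either fragment. The join is lossy.

No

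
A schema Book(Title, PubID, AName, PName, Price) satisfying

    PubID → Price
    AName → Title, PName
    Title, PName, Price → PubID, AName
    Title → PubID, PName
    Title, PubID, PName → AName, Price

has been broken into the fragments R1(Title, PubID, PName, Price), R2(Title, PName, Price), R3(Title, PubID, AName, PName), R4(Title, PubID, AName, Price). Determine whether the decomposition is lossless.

Yes

Chase test. Columns are Title, PubID, AName, PName, Price; row i has aⱼ where attribute j ∈ Ri, else bᵢⱼ.
Initial tableau (one row per fragment):
  row 1: a1 a2 b13 a4 a5
  row 2: a1 b22 b23 a4 a5
  row 3: a1 a2 a3 a4 b35
  row 4: a1 a2 a3 b44 a5
Rows 1 and 3 agree on PubID; apply PubID→Price and equate their Price entries.
Rows 3 and 4 agree on AName; apply AName→Title, PName and equate their Title, PName entries.
Rows 1 and 2 agree on Title, PName, Price; apply Title, PName, Price→PubID, AName and equate their PubID, AName entries.
Rows 1 and 3 agree on Title, PName, Price; apply Title, PName, Price→PubID, AName and equate their PubID, AName entries.
Row 1 is now all distinguished symbols — the join is lossless.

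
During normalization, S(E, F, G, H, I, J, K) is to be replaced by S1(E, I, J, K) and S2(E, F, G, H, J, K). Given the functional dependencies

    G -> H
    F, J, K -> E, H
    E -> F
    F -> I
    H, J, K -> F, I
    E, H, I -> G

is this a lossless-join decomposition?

Yes

Common attributes: S1 ∩ S2 = {E, J, K}.
Closure of {E, J, K}: E → F applies, adding F; F → I applies, adding I; F, J, K → E, H applies, adding H; E, H, I → G applies, adding G. So (E, J, K)⁺ = {E, F, G, H, I, J, K}.
This closure contains every attribute of S1, so S1 ∩ S2 → S1. The join is lossless.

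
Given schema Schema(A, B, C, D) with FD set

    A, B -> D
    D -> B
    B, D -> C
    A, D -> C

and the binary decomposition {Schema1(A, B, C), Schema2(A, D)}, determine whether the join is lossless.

No

Common attributes: Schema1 ∩ Schema2 = {A}.
No dependency enlarges {A}, so (A)⁺ = {A}.
The closure contains neither all of Schema1 = {A, B, C} nor all of Schema2 = {A, D}, so the common attributes are not a superkey of either fragment. The join is lossy.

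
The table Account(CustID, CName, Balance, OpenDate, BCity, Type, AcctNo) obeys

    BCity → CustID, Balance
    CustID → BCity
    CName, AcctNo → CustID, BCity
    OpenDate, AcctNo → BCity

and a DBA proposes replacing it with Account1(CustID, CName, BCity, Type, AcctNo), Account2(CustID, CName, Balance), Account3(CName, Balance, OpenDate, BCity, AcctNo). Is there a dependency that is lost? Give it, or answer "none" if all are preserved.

BCity → CustID, Balance: restricted closure across fragments reaches CustID, Balance.
CustID → BCity lies within Account1.
CName, AcctNo → CustID, BCity lies within Account1.
OpenDate, AcctNo → BCity lies within Account3.
Every dependency is enforceable on the fragments, so the decomposition is dependency-preserving.

none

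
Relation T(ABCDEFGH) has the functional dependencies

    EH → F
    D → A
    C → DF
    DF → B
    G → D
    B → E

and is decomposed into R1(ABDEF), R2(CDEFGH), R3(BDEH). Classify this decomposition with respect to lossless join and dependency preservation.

lossless and dependency-preserving

Lossless test (chase): Rows 2 and 3 agree on EH; apply EH→F and equate their F entries. Rows 1 and 2 agree on D; apply D→A and equate their A entries. Rows 1 and 3 agree on D; apply D→A and equate their A entries. Rows 1 and 2 agree on DF; apply DF→B and equate their B entries. Row 2 is now all distinguished symbols — the join is lossless.
Dependency preservation: every FD's attributes lie within a single fragment, so each can be enforced locally — preserved.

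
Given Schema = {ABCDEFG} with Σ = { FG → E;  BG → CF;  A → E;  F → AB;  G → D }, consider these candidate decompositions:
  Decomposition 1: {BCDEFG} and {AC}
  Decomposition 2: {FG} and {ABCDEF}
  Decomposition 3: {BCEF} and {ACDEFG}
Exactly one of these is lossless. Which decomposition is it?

Decomposition 1: common = {C}, closure = {C} → lossy.
Decomposition 2: common = {F}, closure = {ABEF} → lossy.
Decomposition 3: common = {CEF}, closure = {ABCEF} → lossless.

Decomposition 3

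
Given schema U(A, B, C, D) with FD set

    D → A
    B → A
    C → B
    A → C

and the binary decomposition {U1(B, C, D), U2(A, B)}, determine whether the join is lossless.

Yes

Common attributes: U1 ∩ U2 = {B}.
Closure of {B}: B → A applies, adding A; A → C applies, adding C. So (B)⁺ = {A, B, C}.
This closure contains every attribute of U2, so U1 ∩ U2 → U2. The join is lossless.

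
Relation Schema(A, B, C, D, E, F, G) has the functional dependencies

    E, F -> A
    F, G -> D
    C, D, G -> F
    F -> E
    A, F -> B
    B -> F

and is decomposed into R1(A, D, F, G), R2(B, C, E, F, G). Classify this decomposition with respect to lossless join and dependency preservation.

Lossless test: (F, G)⁺ = {A, B, D, E, F, G}, which contains all of one fragment — lossless.
Dependency preservation: the restricted closure of {C, D, G} across the fragments never reaches {F}, so C, D, G → F cannot be enforced without a join — not preserved.

lossless but not dependency-preserving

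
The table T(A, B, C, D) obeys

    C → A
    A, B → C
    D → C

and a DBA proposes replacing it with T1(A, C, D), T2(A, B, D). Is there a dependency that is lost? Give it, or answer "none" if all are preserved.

A, B → C

Check A, B → C: no single fragment contains all of {A, B, C}, and the restricted closure of {A, B} across the fragments never reaches {C}.
C → A is preserved.
D → C is preserved.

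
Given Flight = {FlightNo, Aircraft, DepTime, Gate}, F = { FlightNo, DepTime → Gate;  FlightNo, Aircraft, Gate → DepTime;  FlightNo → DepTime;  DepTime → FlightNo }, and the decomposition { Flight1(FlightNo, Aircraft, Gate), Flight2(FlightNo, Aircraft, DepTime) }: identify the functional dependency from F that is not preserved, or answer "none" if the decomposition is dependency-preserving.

FlightNo, DepTime → Gate: restricted closure across fragments reaches Gate.
FlightNo, Aircraft, Gate → DepTime: restricted closure across fragments reaches DepTime.
FlightNo → DepTime lies within Flight2.
DepTime → FlightNo lies within Flight2.
Every dependency is enforceable on the fragments, so the decomposition is dependency-preserving.

none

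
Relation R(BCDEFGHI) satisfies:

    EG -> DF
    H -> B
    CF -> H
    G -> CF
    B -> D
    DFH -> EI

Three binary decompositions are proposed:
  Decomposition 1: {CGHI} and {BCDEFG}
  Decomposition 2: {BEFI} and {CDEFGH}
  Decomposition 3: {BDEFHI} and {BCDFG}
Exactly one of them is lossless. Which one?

Decomposition 1: common = {CG}, closure = {BCDEFGHI} → lossless.
Decomposition 2: common = {EF}, closure = {EF} → lossy.
Decomposition 3: common = {BDF}, closure = {BDF} → lossy.

Decomposition 1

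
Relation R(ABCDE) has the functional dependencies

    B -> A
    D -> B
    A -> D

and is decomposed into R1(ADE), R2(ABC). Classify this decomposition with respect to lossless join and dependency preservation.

lossy but dependency-preserving

Lossless test: (A)⁺ = {ABD}, which is a superkey of neither fragment — lossy.
Dependency preservation: D → B is not contained in any single fragment, but the restricted closure of its left-hand side across the fragments still reaches the right-hand side; the remaining FDs each lie inside some fragment. All dependencies are preserved.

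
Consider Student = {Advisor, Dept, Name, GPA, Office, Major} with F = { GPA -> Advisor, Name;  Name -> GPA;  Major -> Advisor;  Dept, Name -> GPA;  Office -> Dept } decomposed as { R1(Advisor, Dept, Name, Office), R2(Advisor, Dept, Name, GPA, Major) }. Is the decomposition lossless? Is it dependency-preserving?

Lossless test: (Advisor, Dept, Name)⁺ = {Advisor, Dept, Name, GPA}, which is a superkey of neither fragment — lossy.
Dependency preservation: every FD's attributes lie within a single fragment, so each can be enforced locally — preserved.

lossy but dependency-preserving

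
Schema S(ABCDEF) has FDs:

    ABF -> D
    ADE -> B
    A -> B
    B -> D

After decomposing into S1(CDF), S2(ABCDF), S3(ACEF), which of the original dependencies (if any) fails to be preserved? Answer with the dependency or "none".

ABF → D lies within S2.
ADE → B: restricted closure across fragments reaches B.
A → B lies within S2.
B → D lies within S2.
Every dependency is enforceable on the fragments, so the decomposition is dependency-preserving.

none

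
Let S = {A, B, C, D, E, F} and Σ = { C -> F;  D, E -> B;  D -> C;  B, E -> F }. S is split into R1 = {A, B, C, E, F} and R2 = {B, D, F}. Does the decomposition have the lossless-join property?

Common attributes: R1 ∩ R2 = {B, F}.
No dependency enlarges {B, F}, so (B, F)⁺ = {B, F}.
The closure contains neither all of R1 = {A, B, C, E, F} nor all of R2 = {B, D, F}, so the common attributes are not a superkey of either fragment. The join is lossy.

No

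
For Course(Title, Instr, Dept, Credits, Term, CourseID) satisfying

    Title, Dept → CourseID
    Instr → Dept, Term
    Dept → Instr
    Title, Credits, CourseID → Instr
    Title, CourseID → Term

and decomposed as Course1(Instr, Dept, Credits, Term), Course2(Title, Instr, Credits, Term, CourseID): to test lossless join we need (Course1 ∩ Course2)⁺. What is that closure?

Course1 ∩ Course2 = {Instr, Credits, Term}.
Instr → Dept, Term applies, adding Dept
Closure: {Instr, Dept, Credits, Term}.

Instr, Dept, Credits, Term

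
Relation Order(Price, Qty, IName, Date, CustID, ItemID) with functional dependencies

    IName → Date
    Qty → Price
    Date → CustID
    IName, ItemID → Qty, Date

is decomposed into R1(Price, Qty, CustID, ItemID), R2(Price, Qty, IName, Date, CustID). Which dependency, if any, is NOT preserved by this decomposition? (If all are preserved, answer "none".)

IName, ItemID → Qty, Date

Check IName, ItemID → Qty, Date: no single fragment contains all of {Qty, IName, Date, ItemID}, and the restricted closure of {IName, ItemID} across the fragments never reaches {Qty, Date}.
IName → Date is preserved.
Qty → Price is preserved.
Date → CustID is preserved.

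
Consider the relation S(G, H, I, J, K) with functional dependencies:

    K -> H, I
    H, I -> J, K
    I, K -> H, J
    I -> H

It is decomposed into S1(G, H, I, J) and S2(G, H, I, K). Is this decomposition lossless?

Yes

Common attributes: S1 ∩ S2 = {G, H, I}.
Closure of {G, H, I}: H, I → J, K applies, adding J, K. So (G, H, I)⁺ = {G, H, I, J, K}.
This closure contains every attribute of S1, so S1 ∩ S2 → S1. The join is lossless.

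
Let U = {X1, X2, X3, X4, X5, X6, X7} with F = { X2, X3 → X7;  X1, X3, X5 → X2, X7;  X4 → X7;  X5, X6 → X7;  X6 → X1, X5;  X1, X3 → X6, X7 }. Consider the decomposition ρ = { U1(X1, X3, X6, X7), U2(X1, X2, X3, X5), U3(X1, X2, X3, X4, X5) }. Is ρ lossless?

Yes

Chase test. Columns are X1, X2, X3, X4, X5, X6, X7; row i has aⱼ where attribute j ∈ Ui, else bᵢⱼ.
Initial tableau (one row per fragment):
  row 1: a1 b12 a3 b14 b15 a6 a7
  row 2: a1 a2 a3 b24 a5 b26 b27
  row 3: a1 a2 a3 a4 a5 b36 b37
Rows 2 and 3 agree on X2, X3; apply X2, X3→X7 and equate their X7 entries.
Rows 1 and 2 agree on X1, X3; apply X1, X3→X6, X7 and equate their X6, X7 entries.
Rows 1 and 3 agree on X1, X3; apply X1, X3→X6, X7 and equate their X6, X7 entries.
Rows 1 and 2 agree on X6; apply X6→X1, X5 and equate their X1, X5 entries.
Rows 1 and 2 agree on X1, X3, X5; apply X1, X3, X5→X2, X7 and equate their X2, X7 entries.
Row 3 is now all distinguished symbols — the join is lossless.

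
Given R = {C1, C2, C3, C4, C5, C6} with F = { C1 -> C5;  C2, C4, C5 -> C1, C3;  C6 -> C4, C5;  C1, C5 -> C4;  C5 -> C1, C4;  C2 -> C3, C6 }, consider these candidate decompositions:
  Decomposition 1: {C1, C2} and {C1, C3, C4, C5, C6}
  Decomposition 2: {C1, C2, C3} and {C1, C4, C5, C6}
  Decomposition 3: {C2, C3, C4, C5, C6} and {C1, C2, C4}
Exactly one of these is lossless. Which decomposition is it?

Decomposition 1: common = {C1}, closure = {C1, C4, C5} → lossy.
Decomposition 2: common = {C1}, closure = {C1, C4, C5} → lossy.
Decomposition 3: common = {C2, C4}, closure = {C1, C2, C3, C4, C5, C6} → lossless.

Decomposition 3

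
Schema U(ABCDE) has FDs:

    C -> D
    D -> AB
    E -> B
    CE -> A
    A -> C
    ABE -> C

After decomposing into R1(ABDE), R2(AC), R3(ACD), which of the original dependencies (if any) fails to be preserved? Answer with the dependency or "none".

none

C → D lies within R3.
D → AB lies within R1.
E → B lies within R1.
CE → A: restricted closure across fragments reaches A.
A → C lies within R2.
ABE → C: restricted closure across fragments reaches C.
Every dependency is enforceable on the fragments, so the decomposition is dependency-preserving.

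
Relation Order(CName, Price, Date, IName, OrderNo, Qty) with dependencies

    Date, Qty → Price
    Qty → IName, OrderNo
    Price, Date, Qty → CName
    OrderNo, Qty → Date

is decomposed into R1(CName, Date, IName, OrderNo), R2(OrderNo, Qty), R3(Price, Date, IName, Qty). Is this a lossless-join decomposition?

No

Chase test. Columns are CName, Price, Date, IName, OrderNo, Qty; row i has aⱼ where attribute j ∈ Ri, else bᵢⱼ.
Initial tableau (one row per fragment):
  row 1: a1 b12 a3 a4 a5 b16
  row 2: b21 b22 b23 b24 a5 a6
  row 3: b31 a2 a3 a4 b35 a6
Rows 2 and 3 agree on Qty; apply Qty→IName, OrderNo and equate their IName, OrderNo entries.
Rows 2 and 3 agree on OrderNo, Qty; apply OrderNo, Qty→Date and equate their Date entries.
Rows 2 and 3 agree on Date, Qty; apply Date, Qty→Price and equate their Price entries.
Rows 2 and 3 agree on Price, Date, Qty; apply Price, Date, Qty→CName and equate their CName entries.
No row becomes fully distinguished — the join is lossy.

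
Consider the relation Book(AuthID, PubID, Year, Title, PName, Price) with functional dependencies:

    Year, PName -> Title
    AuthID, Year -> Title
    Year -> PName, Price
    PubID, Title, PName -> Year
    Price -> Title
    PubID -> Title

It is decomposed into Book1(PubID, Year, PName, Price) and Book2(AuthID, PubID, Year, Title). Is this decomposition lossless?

Common attributes: Book1 ∩ Book2 = {PubID, Year}.
Closure of {PubID, Year}: Year → PName, Price applies, adding PName, Price; Price → Title applies, adding Title. So (PubID, Year)⁺ = {PubID, Year, Title, PName, Price}.
This closure contains every attribute of Book1, so Book1 ∩ Book2 → Book1. The join is lossless.

Yes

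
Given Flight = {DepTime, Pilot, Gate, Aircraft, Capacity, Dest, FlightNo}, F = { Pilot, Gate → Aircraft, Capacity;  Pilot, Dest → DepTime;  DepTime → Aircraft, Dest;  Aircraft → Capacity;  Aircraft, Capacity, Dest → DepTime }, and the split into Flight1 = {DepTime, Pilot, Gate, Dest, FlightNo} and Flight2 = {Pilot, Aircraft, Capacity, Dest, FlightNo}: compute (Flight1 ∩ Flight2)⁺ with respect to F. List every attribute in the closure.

DepTime, Pilot, Aircraft, Capacity, Dest, FlightNo

Flight1 ∩ Flight2 = {Pilot, Dest, FlightNo}.
Pilot, Dest → DepTime applies, adding DepTime
DepTime → Aircraft, Dest applies, adding Aircraft
Aircraft → Capacity applies, adding Capacity
Closure: {DepTime, Pilot, Aircraft, Capacity, Dest, FlightNo}.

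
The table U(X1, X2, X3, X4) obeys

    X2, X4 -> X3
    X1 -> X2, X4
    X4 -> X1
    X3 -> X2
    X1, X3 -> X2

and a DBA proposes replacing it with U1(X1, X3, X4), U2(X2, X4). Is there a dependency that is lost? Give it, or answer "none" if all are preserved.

Check X3 → X2: no single fragment contains all of {X2, X3}, and the restricted closure of {X3} across the fragments never reaches {X2}.
X2, X4 → X3 is preserved.
X1 → X2, X4 is preserved.
X4 → X1 is preserved.
X1, X3 → X2 is preserved.

X3 -> X2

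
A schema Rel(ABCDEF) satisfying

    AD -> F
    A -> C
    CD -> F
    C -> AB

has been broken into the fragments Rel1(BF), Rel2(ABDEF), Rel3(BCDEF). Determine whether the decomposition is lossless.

Chase test. Columns are ABCDEF; row i has aⱼ where attribute j ∈ Reli, else bᵢⱼ.
Initial tableau (one row per fragment):
  row 1: b11 a2 b13 b14 b15 a6
  row 2: a1 a2 b23 a4 a5 a6
  row 3: b31 a2 a3 a4 a5 a6
No row becomes fully distinguished — the join is lossy.

No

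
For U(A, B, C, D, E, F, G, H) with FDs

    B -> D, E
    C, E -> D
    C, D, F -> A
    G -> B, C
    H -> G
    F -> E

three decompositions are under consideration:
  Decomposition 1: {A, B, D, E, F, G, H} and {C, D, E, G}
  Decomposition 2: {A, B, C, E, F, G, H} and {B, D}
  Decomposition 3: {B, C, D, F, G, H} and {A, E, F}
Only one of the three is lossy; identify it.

Decomposition 3

Decomposition 1: common = {D, E, G}, closure = {B, C, D, E, G} → lossless.
Decomposition 2: common = {B}, closure = {B, D, E} → lossless.
Decomposition 3: common = {F}, closure = {E, F} → lossy.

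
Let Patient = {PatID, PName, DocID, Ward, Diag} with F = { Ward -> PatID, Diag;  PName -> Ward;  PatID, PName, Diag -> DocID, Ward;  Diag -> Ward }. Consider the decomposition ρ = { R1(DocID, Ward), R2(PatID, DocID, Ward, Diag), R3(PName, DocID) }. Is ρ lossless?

Chase test. Columns are PatID, PName, DocID, Ward, Diag; row i has aⱼ where attribute j ∈ Ri, else bᵢⱼ.
Initial tableau (one row per fragment):
  row 1: b11 b12 a3 a4 b15
  row 2: a1 b22 a3 a4 a5
  row 3: b31 a2 a3 b34 b35
Rows 1 and 2 agree on Ward; apply Ward→PatID, Diag and equate their PatID, Diag entries.
No row becomes fully distinguished — the join is lossy.

No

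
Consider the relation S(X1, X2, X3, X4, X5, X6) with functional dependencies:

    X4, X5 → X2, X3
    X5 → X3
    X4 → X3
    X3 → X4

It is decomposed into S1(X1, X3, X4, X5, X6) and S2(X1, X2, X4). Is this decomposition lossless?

Common attributes: S1 ∩ S2 = {X1, X4}.
Closure of {X1, X4}: X4 → X3 applies, adding X3. So (X1, X4)⁺ = {X1, X3, X4}.
The closure contains neither all of S1 = {X1, X3, X4, X5, X6} nor all of S2 = {X1, X2, X4}, so the common attributes are not a superkey of either fragment. The join is lossy.

No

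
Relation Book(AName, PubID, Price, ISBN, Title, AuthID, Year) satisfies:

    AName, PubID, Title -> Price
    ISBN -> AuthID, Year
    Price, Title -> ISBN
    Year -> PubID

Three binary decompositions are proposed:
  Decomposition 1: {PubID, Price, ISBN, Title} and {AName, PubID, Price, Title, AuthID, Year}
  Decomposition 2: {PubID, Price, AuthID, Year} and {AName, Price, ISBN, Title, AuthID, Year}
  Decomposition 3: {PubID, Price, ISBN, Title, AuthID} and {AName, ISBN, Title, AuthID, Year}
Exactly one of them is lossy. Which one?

Decomposition 1: common = {PubID, Price, Title}, closure = {PubID, Price, ISBN, Title, AuthID, Year} → lossless.
Decomposition 2: common = {Price, AuthID, Year}, closure = {PubID, Price, AuthID, Year} → lossless.
Decomposition 3: common = {ISBN, Title, AuthID}, closure = {PubID, ISBN, Title, AuthID, Year} → lossy.

Decomposition 3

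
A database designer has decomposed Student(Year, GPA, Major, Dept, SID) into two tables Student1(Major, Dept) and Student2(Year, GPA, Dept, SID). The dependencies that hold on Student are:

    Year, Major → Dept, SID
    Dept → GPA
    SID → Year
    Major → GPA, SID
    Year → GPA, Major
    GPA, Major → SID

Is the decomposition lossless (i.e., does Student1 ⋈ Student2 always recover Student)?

Common attributes: Student1 ∩ Student2 = {Dept}.
Closure of {Dept}: Dept → GPA applies, adding GPA. So (Dept)⁺ = {GPA, Dept}.
The closure contains neither all of Student1 = {Major, Dept} nor all of Student2 = {Year, GPA, Dept, SID}, so the common attributes are not a superkey of either fragment. The join is lossy.

No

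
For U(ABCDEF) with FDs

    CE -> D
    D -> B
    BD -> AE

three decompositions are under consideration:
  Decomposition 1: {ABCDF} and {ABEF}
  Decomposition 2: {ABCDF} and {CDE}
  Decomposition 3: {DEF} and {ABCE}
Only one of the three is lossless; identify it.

Decomposition 1: common = {ABF}, closure = {ABF} → lossy.
Decomposition 2: common = {CD}, closure = {ABCDE} → lossless.
Decomposition 3: common = {E}, closure = {E} → lossy.

Decomposition 2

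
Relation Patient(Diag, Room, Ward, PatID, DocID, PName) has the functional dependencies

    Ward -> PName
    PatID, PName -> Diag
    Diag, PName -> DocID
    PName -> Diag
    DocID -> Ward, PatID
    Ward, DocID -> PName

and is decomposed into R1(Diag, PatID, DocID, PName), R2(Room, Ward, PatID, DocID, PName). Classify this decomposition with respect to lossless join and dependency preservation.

lossless and dependency-preserving

Lossless test: (PatID, DocID, PName)⁺ = {Diag, Ward, PatID, DocID, PName}, which contains all of one fragment — lossless.
Dependency preservation: every FD's attributes lie within a single fragment, so each can be enforced locally — preserved.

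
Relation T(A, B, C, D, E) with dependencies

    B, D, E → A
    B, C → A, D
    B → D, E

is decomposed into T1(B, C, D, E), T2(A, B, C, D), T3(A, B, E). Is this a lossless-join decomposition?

Chase test. Columns are A, B, C, D, E; row i has aⱼ where attribute j ∈ Ti, else bᵢⱼ.
Initial tableau (one row per fragment):
  row 1: b11 a2 a3 a4 a5
  row 2: a1 a2 a3 a4 b25
  row 3: a1 a2 b33 b34 a5
Rows 1 and 2 agree on B, C; apply B, C→A, D and equate their A, D entries.
Rows 1 and 2 agree on B; apply B→D, E and equate their D, E entries.
Rows 1 and 3 agree on B; apply B→D, E and equate their D, E entries.
Row 1 is now all distinguished symbols — the join is lossless.

Yes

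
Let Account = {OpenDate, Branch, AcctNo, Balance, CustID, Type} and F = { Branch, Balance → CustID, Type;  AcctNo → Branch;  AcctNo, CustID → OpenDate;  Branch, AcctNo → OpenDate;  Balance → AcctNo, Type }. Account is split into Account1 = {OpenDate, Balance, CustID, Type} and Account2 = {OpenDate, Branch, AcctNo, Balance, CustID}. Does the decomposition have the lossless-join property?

Yes

Common attributes: Account1 ∩ Account2 = {OpenDate, Balance, CustID}.
Closure of {OpenDate, Balance, CustID}: Balance → AcctNo, Type applies, adding AcctNo, Type; AcctNo → Branch applies, adding Branch. So (OpenDate, Balance, CustID)⁺ = {OpenDate, Branch, AcctNo, Balance, CustID, Type}.
This closure contains every attribute of Account1, so Account1 ∩ Account2 → Account1. The join is lossless.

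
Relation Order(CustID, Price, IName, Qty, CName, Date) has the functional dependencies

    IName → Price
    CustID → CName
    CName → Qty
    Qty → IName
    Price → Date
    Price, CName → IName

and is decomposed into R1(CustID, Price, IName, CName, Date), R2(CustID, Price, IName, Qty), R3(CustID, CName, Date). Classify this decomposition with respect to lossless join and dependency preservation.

lossless but not dependency-preserving

Lossless test (chase): Rows 1 and 2 agree on CustID; apply CustID→CName and equate their CName entries. Rows 1 and 2 agree on CName; apply CName→Qty and equate their Qty entries. Rows 1 and 3 agree on CName; apply CName→Qty and equate their Qty entries. Rows 1 and 3 agree on Qty; apply Qty→IName and equate their IName entries. Rows 1 and 2 agree on Price; apply Price→Date and equate their Date entries. Rows 1 and 3 agree on IName; apply IName→Price and equate their Price entries. Row 1 is now all distinguished symbols — the join is lossless.
Dependency preservation: the restricted closure of {CName} across the fragments never reaches {Qty}, so CName → Qty cannot be enforced without a join — not preserved.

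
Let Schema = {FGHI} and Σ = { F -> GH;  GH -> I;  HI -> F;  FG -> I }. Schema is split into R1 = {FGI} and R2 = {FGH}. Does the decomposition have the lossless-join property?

Yes

Common attributes: R1 ∩ R2 = {FG}.
Closure of {FG}: F → GH applies, adding H; GH → I applies, adding I. So (FG)⁺ = {FGHI}.
This closure contains every attribute of R1, so R1 ∩ R2 → R1. The join is lossless.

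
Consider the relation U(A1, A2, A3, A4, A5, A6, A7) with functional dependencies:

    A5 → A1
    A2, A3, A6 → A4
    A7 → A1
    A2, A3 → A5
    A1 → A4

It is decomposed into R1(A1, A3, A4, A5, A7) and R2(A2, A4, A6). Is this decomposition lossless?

Common attributes: R1 ∩ R2 = {A4}.
No dependency enlarges {A4}, so (A4)⁺ = {A4}.
The closure contains neither all of R1 = {A1, A3, A4, A5, A7} nor all of R2 = {A2, A4, A6}, so the common attributes are not a superkey of either fragment. The join is lossy.

No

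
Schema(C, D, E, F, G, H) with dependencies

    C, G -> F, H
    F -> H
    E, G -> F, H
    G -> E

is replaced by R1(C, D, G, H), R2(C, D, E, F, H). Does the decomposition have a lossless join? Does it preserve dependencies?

lossy and not dependency-preserving

Lossless test: (C, D, H)⁺ = {C, D, H}, which is a superkey of neither fragment — lossy.
Dependency preservation: the restricted closure of {C, G} across the fragments never reaches {F, H}, so C, G → F, H cannot be enforced without a join — not preserved.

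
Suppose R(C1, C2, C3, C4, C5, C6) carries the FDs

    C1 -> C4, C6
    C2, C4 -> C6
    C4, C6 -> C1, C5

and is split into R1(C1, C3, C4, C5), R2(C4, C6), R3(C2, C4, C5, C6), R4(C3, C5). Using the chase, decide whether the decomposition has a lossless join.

No

Chase test. Columns are C1, C2, C3, C4, C5, C6; row i has aⱼ where attribute j ∈ Ri, else bᵢⱼ.
Initial tableau (one row per fragment):
  row 1: a1 b12 a3 a4 a5 b16
  row 2: b21 b22 b23 a4 b25 a6
  row 3: b31 a2 b33 a4 a5 a6
  row 4: b41 b42 a3 b44 a5 b46
Rows 2 and 3 agree on C4, C6; apply C4, C6→C1, C5 and equate their C1, C5 entries.
No row becomes fully distinguished — the join is lossy.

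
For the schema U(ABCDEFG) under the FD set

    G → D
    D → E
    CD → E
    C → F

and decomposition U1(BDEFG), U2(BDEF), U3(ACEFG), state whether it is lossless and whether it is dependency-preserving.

lossy but dependency-preserving

Lossless test (chase): Rows 1 and 3 agree on G; apply G→D and equate their D entries. No row becomes fully distinguished — the join is lossy.
Dependency preservation: CD → E is not contained in any single fragment, but the restricted closure of its left-hand side across the fragments still reaches the right-hand side; the remaining FDs each lie inside some fragment. All dependencies are preserved.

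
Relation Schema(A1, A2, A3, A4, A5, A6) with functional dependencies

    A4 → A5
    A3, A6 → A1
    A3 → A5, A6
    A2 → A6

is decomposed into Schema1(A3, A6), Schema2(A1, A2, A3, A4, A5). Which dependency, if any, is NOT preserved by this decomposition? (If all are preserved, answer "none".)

A2 → A6

Check A2 → A6: no single fragment contains all of {A2, A6}, and the restricted closure of {A2} across the fragments never reaches {A6}.
A4 → A5 is preserved.
A3, A6 → A1 is preserved.
A3 → A5, A6 is preserved.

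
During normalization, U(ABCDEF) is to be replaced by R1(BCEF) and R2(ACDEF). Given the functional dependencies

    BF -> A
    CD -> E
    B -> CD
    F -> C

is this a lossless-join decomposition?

Common attributes: R1 ∩ R2 = {CEF}.
No dependency enlarges {CEF}, so (CEF)⁺ = {CEF}.
The closure contains neither all of R1 = {BCEF} nor all of R2 = {ACDEF}, so the common attributes are not a superkey of either fragment. The join is lossy.

No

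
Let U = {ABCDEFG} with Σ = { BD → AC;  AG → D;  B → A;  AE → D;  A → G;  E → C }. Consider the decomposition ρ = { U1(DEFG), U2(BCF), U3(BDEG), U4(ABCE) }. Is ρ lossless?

No

Chase test. Columns are ABCDEFG; row i has aⱼ where attribute j ∈ Ui, else bᵢⱼ.
Initial tableau (one row per fragment):
  row 1: b11 b12 b13 a4 a5 a6 a7
  row 2: b21 a2 a3 b24 b25 a6 b27
  row 3: b31 a2 b33 a4 a5 b36 a7
  row 4: a1 a2 a3 b44 a5 b46 b47
Rows 2 and 3 agree on B; apply B→A and equate their A entries.
Rows 2 and 4 agree on B; apply B→A and equate their A entries.
Rows 3 and 4 agree on AE; apply AE→D and equate their D entries.
Rows 2 and 3 agree on A; apply A→G and equate their G entries.
Rows 2 and 4 agree on A; apply A→G and equate their G entries.
Rows 1 and 3 agree on E; apply E→C and equate their C entries.
Rows 1 and 4 agree on E; apply E→C and equate their C entries.
Rows 2 and 3 agree on AG; apply AG→D and equate their D entries.
No row becomes fully distinguished — the join is lossy.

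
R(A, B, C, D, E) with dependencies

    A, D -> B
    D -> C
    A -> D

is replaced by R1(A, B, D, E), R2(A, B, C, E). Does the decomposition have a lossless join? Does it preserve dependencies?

lossless but not dependency-preserving

Lossless test: (A, B, E)⁺ = {A, B, C, D, E}, which contains all of one fragment — lossless.
Dependency preservation: the restricted closure of {D} across the fragments never reaches {C}, so D → C cannot be enforced without a join — not preserved.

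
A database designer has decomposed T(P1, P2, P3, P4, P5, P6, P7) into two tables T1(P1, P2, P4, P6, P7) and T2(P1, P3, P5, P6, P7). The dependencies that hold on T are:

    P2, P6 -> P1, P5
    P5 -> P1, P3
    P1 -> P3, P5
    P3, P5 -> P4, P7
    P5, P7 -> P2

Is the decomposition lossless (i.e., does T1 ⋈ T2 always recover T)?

Common attributes: T1 ∩ T2 = {P1, P6, P7}.
Closure of {P1, P6, P7}: P1 → P3, P5 applies, adding P3, P5; P3, P5 → P4, P7 applies, adding P4; P5, P7 → P2 applies, adding P2. So (P1, P6, P7)⁺ = {P1, P2, P3, P4, P5, P6, P7}.
This closure contains every attribute of T1, so T1 ∩ T2 → T1. The join is lossless.

Yes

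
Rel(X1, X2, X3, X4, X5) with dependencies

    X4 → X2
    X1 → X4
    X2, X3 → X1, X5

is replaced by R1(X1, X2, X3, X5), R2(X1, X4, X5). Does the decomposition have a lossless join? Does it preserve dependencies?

lossless but not dependency-preserving

Lossless test: (X1, X5)⁺ = {X1, X2, X4, X5}, which contains all of one fragment — lossless.
Dependency preservation: the restricted closure of {X4} across the fragments never reaches {X2}, so X4 → X2 cannot be enforced without a join — not preserved.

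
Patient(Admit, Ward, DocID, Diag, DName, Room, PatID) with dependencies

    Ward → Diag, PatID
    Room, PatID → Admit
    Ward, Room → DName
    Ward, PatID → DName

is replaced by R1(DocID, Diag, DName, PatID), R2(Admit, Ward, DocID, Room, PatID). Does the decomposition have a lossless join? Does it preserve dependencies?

Lossless test: (DocID, PatID)⁺ = {DocID, PatID}, which is a superkey of neither fragment — lossy.
Dependency preservation: the restricted closure of {Ward} across the fragments never reaches {Diag, PatID}, so Ward → Diag, PatID cannot be enforced without a join — not preserved.

lossy and not dependency-preserving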